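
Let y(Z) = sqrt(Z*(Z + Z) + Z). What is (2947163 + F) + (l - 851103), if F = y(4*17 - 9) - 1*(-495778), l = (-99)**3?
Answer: 1621539 + sqrt(7021) ≈ 1.6216e+6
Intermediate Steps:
l = -970299
y(Z) = sqrt(Z + 2*Z**2) (y(Z) = sqrt(Z*(2*Z) + Z) = sqrt(2*Z**2 + Z) = sqrt(Z + 2*Z**2))
F = 495778 + sqrt(7021) (F = sqrt((4*17 - 9)*(1 + 2*(4*17 - 9))) - 1*(-495778) = sqrt((68 - 9)*(1 + 2*(68 - 9))) + 495778 = sqrt(59*(1 + 2*59)) + 495778 = sqrt(59*(1 + 118)) + 495778 = sqrt(59*119) + 495778 = sqrt(7021) + 495778 = 495778 + sqrt(7021) ≈ 4.9586e+5)
(2947163 + F) + (l - 851103) = (2947163 + (495778 + sqrt(7021))) + (-970299 - 851103) = (3442941 + sqrt(7021)) - 1821402 = 1621539 + sqrt(7021)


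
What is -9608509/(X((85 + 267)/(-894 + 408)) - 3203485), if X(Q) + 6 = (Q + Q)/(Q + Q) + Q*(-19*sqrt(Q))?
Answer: 220835149225037461935/73626739819921120918 + 70270177907952*I*sqrt(33)/36813369909960560459 ≈ 2.9994 + 1.0965e-5*I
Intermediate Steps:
X(Q) = -5 - 19*Q**(3/2) (X(Q) = -6 + ((Q + Q)/(Q + Q) + Q*(-19*sqrt(Q))) = -6 + ((2*Q)/((2*Q)) - 19*Q**(3/2)) = -6 + ((2*Q)*(1/(2*Q)) - 19*Q**(3/2)) = -6 + (1 - 19*Q**(3/2)) = -5 - 19*Q**(3/2))
-9608509/(X((85 + 267)/(-894 + 408)) - 3203485) = -9608509/((-5 - 19*(85 + 267)**(3/2)*(-I*sqrt(6)/26244)) - 3203485) = -9608509/((-5 - 19*1408*sqrt(22)*(-I*sqrt(6)/26244)) - 3203485) = -9608509/((-5 - 19*(-704*I*sqrt(33)/6561)) - 3203485) = -9608509/((-5 - (-13376)*I*sqrt(33)/6561) - 3203485) = -9608509/((-5 + 13376*I*sqrt(33)/6561) - 3203485) = -9608509/(-3203490 + 13376*I*sqrt(33)/6561)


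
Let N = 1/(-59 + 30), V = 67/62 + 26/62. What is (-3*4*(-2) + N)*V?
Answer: 2085/58 ≈ 35.948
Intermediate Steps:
V = 3/2 (V = 67*(1/62) + 26*(1/62) = 67/62 + 13/31 = 3/2 ≈ 1.5000)
N = -1/29 (N = 1/(-29) = -1/29 ≈ -0.034483)
(-3*4*(-2) + N)*V = (-3*4*(-2) - 1/29)*(3/2) = (-12*(-2) - 1/29)*(3/2) = (24 - 1/29)*(3/2) = (695/29)*(3/2) = 2085/58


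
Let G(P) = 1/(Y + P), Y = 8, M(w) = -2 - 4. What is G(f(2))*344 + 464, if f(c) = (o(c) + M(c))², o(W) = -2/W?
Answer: 26792/57 ≈ 470.04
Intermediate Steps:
M(w) = -6
f(c) = (-6 - 2/c)² (f(c) = (-2/c - 6)² = (-6 - 2/c)²)
G(P) = 1/(8 + P)
G(f(2))*344 + 464 = 344/(8 + (6 + 2/2)²) + 464 = 344/(8 + (6 + 2*(½))²) + 464 = 344/(8 + (6 + 1)²) + 464 = 344/(8 + 7²) + 464 = 344/(8 + 49) + 464 = 344/57 + 464 = 26792/57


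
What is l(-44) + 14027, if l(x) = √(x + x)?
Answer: 14027 + 2*I*√22 ≈ 14027.0 + 9.3808*I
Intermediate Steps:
l(x) = √2*√x (l(x) = √(2*x) = √2*√x)
l(-44) + 14027 = √2*√(-44) + 14027 = √2*(2*I*√11) + 14027 = 2*I*√22 + 14027 = 14027 + 2*I*√22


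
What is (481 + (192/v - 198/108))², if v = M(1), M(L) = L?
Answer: 16216729/36 ≈ 4.5046e+5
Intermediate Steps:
v = 1
(481 + (192/v - 198/108))² = (481 + (192/1 - 198/108))² = (481 + (192*1 - 198*1/108))² = (481 + (192 - 11/6))² = (481 + 1141/6)² = (4027/6)² = 16216729/36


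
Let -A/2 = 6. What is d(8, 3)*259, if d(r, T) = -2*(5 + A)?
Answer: 3626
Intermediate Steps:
A = -12 (A = -2*6 = -12)
d(r, T) = 14 (d(r, T) = -2*(5 - 12) = -2*(-7) = 14)
d(8, 3)*259 = 14*259 = 3626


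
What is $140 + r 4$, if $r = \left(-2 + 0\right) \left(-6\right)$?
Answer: $188$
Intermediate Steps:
$r = 12$ ($r = \left(-2\right) \left(-6\right) = 12$)
$140 + r 4 = 140 + 12 \cdot 4 = 140 + 48 = 188$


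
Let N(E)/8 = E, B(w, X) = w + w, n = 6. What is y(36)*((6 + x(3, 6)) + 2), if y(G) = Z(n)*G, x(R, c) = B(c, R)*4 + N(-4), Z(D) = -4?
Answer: -3456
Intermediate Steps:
B(w, X) = 2*w
N(E) = 8*E
x(R, c) = -32 + 8*c (x(R, c) = (2*c)*4 + 8*(-4) = 8*c - 32 = -32 + 8*c)
y(G) = -4*G
y(36)*((6 + x(3, 6)) + 2) = (-4*36)*((6 + (-32 + 8*6)) + 2) = -144*((6 + (-32 + 48)) + 2) = -144*((6 + 16) + 2) = -144*(22 + 2) = -144*24 = -3456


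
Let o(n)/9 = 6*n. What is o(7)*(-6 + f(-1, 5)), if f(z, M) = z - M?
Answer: -4536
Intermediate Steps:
o(n) = 54*n (o(n) = 9*(6*n) = 54*n)
o(7)*(-6 + f(-1, 5)) = (54*7)*(-6 + (-1 - 1*5)) = 378*(-6 + (-1 - 5)) = 378*(-6 - 6) = 378*(-12) = -4536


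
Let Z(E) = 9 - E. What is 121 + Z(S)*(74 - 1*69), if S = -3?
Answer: 181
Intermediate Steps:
121 + Z(S)*(74 - 1*69) = 121 + (9 - 1*(-3))*(74 - 1*69) = 121 + (9 + 3)*(74 - 69) = 121 + 12*5 = 121 + 60 = 181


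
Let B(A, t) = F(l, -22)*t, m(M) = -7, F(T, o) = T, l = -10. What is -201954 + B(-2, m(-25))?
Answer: -201884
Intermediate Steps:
B(A, t) = -10*t
-201954 + B(-2, m(-25)) = -201954 - 10*(-7) = -201954 + 70 = -201884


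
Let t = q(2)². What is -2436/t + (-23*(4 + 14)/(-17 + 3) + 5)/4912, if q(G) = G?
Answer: -10469807/17192 ≈ -608.99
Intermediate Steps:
t = 4 (t = 2² = 4)
-2436/t + (-23*(4 + 14)/(-17 + 3) + 5)/4912 = -2436/4 + (-23*(4 + 14)/(-17 + 3) + 5)/4912 = -2436*¼ + (-414/(-14) + 5)*(1/4912) = -609 + (-414*(-1)/14 + 5)*(1/4912) = -609 + (-23*(-9/7) + 5)*(1/4912) = -609 + (207/7 + 5)*(1/4912) = -609 + (242/7)*(1/4912) = -609 + 121/17192 = -10469807/17192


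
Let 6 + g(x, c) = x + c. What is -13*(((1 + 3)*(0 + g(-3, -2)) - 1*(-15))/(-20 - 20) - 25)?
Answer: 12623/40 ≈ 315.58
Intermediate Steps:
g(x, c) = -6 + c + x (g(x, c) = -6 + (x + c) = -6 + (c + x) = -6 + c + x)
-13*(((1 + 3)*(0 + g(-3, -2)) - 1*(-15))/(-20 - 20) - 25) = -13*(((1 + 3)*(0 + (-6 - 2 - 3)) - 1*(-15))/(-20 - 20) - 25) = -13*((4*(0 - 11) + 15)/(-40) - 25) = -13*((4*(-11) + 15)*(-1/40) - 25) = -13*((-44 + 15)*(-1/40) - 25) = -13*(-29*(-1/40) - 25) = -13*(29/40 - 25) = -13*(-971/40) = 12623/40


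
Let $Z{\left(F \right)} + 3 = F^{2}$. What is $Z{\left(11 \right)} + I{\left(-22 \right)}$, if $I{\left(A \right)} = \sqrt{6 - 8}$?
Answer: $118 + i \sqrt{2} \approx 118.0 + 1.4142 i$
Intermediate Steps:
$Z{\left(F \right)} = -3 + F^{2}$
$I{\left(A \right)} = i \sqrt{2}$ ($I{\left(A \right)} = \sqrt{-2} = i \sqrt{2}$)
$Z{\left(11 \right)} + I{\left(-22 \right)} = \left(-3 + 11^{2}\right) + i \sqrt{2} = \left(-3 + 121\right) + i \sqrt{2} = 118 + i \sqrt{2}$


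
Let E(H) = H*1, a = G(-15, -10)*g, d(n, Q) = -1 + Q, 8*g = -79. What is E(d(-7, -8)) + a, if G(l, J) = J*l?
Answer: -5961/4 ≈ -1490.3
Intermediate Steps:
g = -79/8 (g = (1/8)*(-79) = -79/8 ≈ -9.8750)
a = -5925/4 (a = -10*(-15)*(-79/8) = 150*(-79/8) = -5925/4 ≈ -1481.3)
E(H) = H
E(d(-7, -8)) + a = (-1 - 8) - 5925/4 = -9 - 5925/4 = -5961/4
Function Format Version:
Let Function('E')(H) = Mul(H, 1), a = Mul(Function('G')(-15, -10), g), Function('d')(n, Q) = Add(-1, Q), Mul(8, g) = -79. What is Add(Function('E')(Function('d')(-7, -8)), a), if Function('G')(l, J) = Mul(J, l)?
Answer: Rational(-5961, 4) ≈ -1490.3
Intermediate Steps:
g = Rational(-79, 8) (g = Mul(Rational(1, 8), -79) = Rational(-79, 8) ≈ -9.8750)
a = Rational(-5925, 4) (a = Mul(Mul(-10, -15), Rational(-79, 8)) = Mul(150, Rational(-79, 8)) = Rational(-5925, 4) ≈ -1481.3)
Function('E')(H) = H
Add(Function('E')(Function('d')(-7, -8)), a) = Add(Add(-1, -8), Rational(-5925, 4)) = Add(-9, Rational(-5925, 4)) = Rational(-5961, 4)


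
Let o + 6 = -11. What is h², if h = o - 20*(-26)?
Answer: 253009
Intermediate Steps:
o = -17 (o = -6 - 11 = -17)
h = 503 (h = -17 - 20*(-26) = -17 + 520 = 503)
h² = 503² = 253009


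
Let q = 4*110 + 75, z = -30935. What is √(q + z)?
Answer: 78*I*√5 ≈ 174.41*I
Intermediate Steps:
q = 515 (q = 440 + 75 = 515)
√(q + z) = √(515 - 30935) = √(-30420) = 78*I*√5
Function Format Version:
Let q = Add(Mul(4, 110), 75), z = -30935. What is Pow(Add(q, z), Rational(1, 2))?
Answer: Mul(78, I, Pow(5, Rational(1, 2))) ≈ Mul(174.41, I)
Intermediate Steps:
q = 515 (q = Add(440, 75) = 515)
Pow(Add(q, z), Rational(1, 2)) = Pow(Add(515, -30935), Rational(1, 2)) = Pow(-30420, Rational(1, 2)) = Mul(78, I, Pow(5, Rational(1, 2)))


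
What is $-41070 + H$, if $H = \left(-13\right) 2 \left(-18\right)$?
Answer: $-40602$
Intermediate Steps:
$H = 468$ ($H = \left(-26\right) \left(-18\right) = 468$)
$-41070 + H = -41070 + 468 = -40602$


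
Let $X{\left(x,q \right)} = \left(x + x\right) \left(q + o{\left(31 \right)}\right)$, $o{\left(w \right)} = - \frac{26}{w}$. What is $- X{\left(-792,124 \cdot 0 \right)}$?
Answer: $- \frac{41184}{31} \approx -1328.5$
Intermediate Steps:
$X{\left(x,q \right)} = 2 x \left(- \frac{26}{31} + q\right)$ ($X{\left(x,q \right)} = \left(x + x\right) \left(q - \frac{26}{31}\right) = 2 x \left(q - \frac{26}{31}\right) = 2 x \left(- \frac{26}{31} + q\right)$)
$- X{\left(-792,124 \cdot 0 \right)} = - \frac{2 \left(-792\right) \left(-26 + 31 \cdot 124 \cdot 0\right)}{31} = - \frac{2 \left(-792\right) \left(-26 + 31 \cdot 0\right)}{31} = - \frac{2 \left(-792\right) \left(-26 + 0\right)}{31} = - \frac{2 \left(-792\right) \left(-26\right)}{31} = \left(-1\right) \frac{41184}{31} = - \frac{41184}{31}$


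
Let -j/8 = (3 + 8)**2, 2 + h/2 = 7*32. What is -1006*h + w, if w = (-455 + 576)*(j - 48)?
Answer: -569600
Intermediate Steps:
h = 444 (h = -4 + 2*(7*32) = -4 + 2*224 = -4 + 448 = 444)
j = -968 (j = -8*(3 + 8)**2 = -8*11**2 = -8*121 = -968)
w = -122936 (w = (-455 + 576)*(-968 - 48) = 121*(-1016) = -122936)
-1006*h + w = -1006*444 - 122936 = -446664 - 122936 = -569600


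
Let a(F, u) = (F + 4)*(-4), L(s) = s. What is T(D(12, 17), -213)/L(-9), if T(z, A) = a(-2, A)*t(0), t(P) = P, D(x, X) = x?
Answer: 0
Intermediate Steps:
a(F, u) = -16 - 4*F (a(F, u) = (4 + F)*(-4) = -16 - 4*F)
T(z, A) = 0 (T(z, A) = (-16 - 4*(-2))*0 = (-16 + 8)*0 = -8*0 = 0)
T(D(12, 17), -213)/L(-9) = 0/(-9) = 0*(-⅑) = 0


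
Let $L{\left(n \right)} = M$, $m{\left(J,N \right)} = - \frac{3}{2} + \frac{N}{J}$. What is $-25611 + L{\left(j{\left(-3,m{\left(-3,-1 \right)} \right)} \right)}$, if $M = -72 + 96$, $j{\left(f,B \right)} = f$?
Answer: $-25587$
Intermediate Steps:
$m{\left(J,N \right)} = - \frac{3}{2} + \frac{N}{J}$ ($m{\left(J,N \right)} = \left(-3\right) \frac{1}{2} + \frac{N}{J} = - \frac{3}{2} + \frac{N}{J}$)
$M = 24$
$L{\left(n \right)} = 24$
$-25611 + L{\left(j{\left(-3,m{\left(-3,-1 \right)} \right)} \right)} = -25611 + 24 = -25587$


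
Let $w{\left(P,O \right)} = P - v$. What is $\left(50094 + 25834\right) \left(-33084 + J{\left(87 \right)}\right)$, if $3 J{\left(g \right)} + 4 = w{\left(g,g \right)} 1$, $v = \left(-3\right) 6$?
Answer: $- \frac{7528337128}{3} \approx -2.5094 \cdot 10^{9}$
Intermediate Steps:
$v = -18$
$w{\left(P,O \right)} = 18 + P$ ($w{\left(P,O \right)} = P - -18 = P + 18 = 18 + P$)
$J{\left(g \right)} = \frac{14}{3} + \frac{g}{3}$ ($J{\left(g \right)} = - \frac{4}{3} + \frac{\left(18 + g\right) 1}{3} = - \frac{4}{3} + \frac{18 + g}{3} = - \frac{4}{3} + \left(6 + \frac{g}{3}\right) = \frac{14}{3} + \frac{g}{3}$)
$\left(50094 + 25834\right) \left(-33084 + J{\left(87 \right)}\right) = \left(50094 + 25834\right) \left(-33084 + \left(\frac{14}{3} + \frac{1}{3} \cdot 87\right)\right) = 75928 \left(-33084 + \left(\frac{14}{3} + 29\right)\right) = 75928 \left(-33084 + \frac{101}{3}\right) = 75928 \left(- \frac{99151}{3}\right) = - \frac{7528337128}{3}$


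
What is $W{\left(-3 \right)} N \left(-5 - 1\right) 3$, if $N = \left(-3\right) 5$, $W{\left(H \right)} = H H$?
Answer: $2430$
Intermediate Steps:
$W{\left(H \right)} = H^{2}$
$N = -15$
$W{\left(-3 \right)} N \left(-5 - 1\right) 3 = \left(-3\right)^{2} \left(-15\right) \left(-5 - 1\right) 3 = 9 \left(-15\right) \left(\left(-6\right) 3\right) = \left(-135\right) \left(-18\right) = 2430$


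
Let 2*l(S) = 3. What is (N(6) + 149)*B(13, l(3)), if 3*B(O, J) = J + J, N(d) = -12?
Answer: 137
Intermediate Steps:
l(S) = 3/2 (l(S) = (1/2)*3 = 3/2)
B(O, J) = 2*J/3 (B(O, J) = (J + J)/3 = (2*J)/3 = 2*J/3)
(N(6) + 149)*B(13, l(3)) = (-12 + 149)*((2/3)*(3/2)) = 137*1 = 137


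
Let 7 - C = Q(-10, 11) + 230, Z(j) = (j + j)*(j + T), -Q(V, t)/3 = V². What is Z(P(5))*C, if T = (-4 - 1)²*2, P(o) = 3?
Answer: 24486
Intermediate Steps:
Q(V, t) = -3*V²
T = 50 (T = (-5)²*2 = 25*2 = 50)
Z(j) = 2*j*(50 + j) (Z(j) = (j + j)*(j + 50) = (2*j)*(50 + j) = 2*j*(50 + j))
C = 77 (C = 7 - (-3*(-10)² + 230) = 7 - (-3*100 + 230) = 7 - (-300 + 230) = 7 - 1*(-70) = 7 + 70 = 77)
Z(P(5))*C = (2*3*(50 + 3))*77 = (2*3*53)*77 = 318*77 = 24486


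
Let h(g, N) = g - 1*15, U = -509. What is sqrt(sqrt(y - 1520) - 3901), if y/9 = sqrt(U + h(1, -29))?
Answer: sqrt(-3901 + sqrt(-1520 + 9*I*sqrt(523))) ≈ 0.3129 + 62.438*I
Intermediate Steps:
h(g, N) = -15 + g (h(g, N) = g - 15 = -15 + g)
y = 9*I*sqrt(523) (y = 9*sqrt(-509 + (-15 + 1)) = 9*sqrt(-509 - 14) = 9*sqrt(-523) = 9*(I*sqrt(523)) = 9*I*sqrt(523) ≈ 205.82*I)
sqrt(sqrt(y - 1520) - 3901) = sqrt(sqrt(9*I*sqrt(523) - 1520) - 3901) = sqrt(sqrt(-1520 + 9*I*sqrt(523)) - 3901) = sqrt(-3901 + sqrt(-1520 + 9*I*sqrt(523)))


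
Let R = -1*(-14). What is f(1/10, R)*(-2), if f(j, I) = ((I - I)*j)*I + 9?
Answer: -18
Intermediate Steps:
R = 14
f(j, I) = 9 (f(j, I) = (0*j)*I + 9 = 0*I + 9 = 0 + 9 = 9)
f(1/10, R)*(-2) = 9*(-2) = -18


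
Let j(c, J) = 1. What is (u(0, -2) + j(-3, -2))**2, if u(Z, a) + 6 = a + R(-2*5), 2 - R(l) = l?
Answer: 25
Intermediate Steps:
R(l) = 2 - l
u(Z, a) = 6 + a (u(Z, a) = -6 + (a + (2 - (-2)*5)) = -6 + (a + (2 - 1*(-10))) = -6 + (a + (2 + 10)) = -6 + (a + 12) = -6 + (12 + a) = 6 + a)
(u(0, -2) + j(-3, -2))**2 = ((6 - 2) + 1)**2 = (4 + 1)**2 = 5**2 = 25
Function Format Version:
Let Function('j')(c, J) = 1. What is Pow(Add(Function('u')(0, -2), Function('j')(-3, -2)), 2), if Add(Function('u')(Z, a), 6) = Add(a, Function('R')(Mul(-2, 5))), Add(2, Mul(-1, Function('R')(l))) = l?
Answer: 25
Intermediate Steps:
Function('R')(l) = Add(2, Mul(-1, l))
Function('u')(Z, a) = Add(6, a) (Function('u')(Z, a) = Add(-6, Add(a, Add(2, Mul(-1, Mul(-2, 5))))) = Add(-6, Add(a, Add(2, Mul(-1, -10)))) = Add(-6, Add(a, Add(2, 10))) = Add(-6, Add(a, 12)) = Add(-6, Add(12, a)) = Add(6, a))
Pow(Add(Function('u')(0, -2), Function('j')(-3, -2)), 2) = Pow(Add(Add(6, -2), 1), 2) = Pow(Add(4, 1), 2) = Pow(5, 2) = 25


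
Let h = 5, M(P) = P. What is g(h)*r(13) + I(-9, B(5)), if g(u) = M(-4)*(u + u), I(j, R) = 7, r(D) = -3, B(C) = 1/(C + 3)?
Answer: 127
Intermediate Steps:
B(C) = 1/(3 + C)
g(u) = -8*u (g(u) = -4*(u + u) = -8*u)
g(h)*r(13) + I(-9, B(5)) = -8*5*(-3) + 7 = -40*(-3) + 7 = 120 + 7 = 127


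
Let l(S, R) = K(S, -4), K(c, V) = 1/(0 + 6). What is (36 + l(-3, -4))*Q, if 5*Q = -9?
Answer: -651/10 ≈ -65.100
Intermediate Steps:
K(c, V) = ⅙ (K(c, V) = 1/6 = ⅙)
l(S, R) = ⅙
Q = -9/5 (Q = (⅕)*(-9) = -9/5 ≈ -1.8000)
(36 + l(-3, -4))*Q = (36 + ⅙)*(-9/5) = (217/6)*(-9/5) = -651/10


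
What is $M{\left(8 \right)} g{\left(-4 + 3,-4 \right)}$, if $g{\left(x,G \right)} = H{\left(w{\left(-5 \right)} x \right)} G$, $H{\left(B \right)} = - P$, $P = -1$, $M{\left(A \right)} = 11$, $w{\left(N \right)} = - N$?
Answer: $-44$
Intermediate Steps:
$H{\left(B \right)} = 1$ ($H{\left(B \right)} = \left(-1\right) \left(-1\right) = 1$)
$g{\left(x,G \right)} = G$ ($g{\left(x,G \right)} = 1 G = G$)
$M{\left(8 \right)} g{\left(-4 + 3,-4 \right)} = 11 \left(-4\right) = -44$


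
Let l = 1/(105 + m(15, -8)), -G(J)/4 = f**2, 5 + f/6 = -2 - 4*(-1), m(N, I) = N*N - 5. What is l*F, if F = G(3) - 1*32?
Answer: -1328/325 ≈ -4.0862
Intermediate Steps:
m(N, I) = -5 + N**2 (m(N, I) = N**2 - 5 = -5 + N**2)
f = -18 (f = -30 + 6*(-2 - 4*(-1)) = -30 + 6*(-2 + 4) = -30 + 6*2 = -30 + 12 = -18)
G(J) = -1296 (G(J) = -4*(-18)**2 = -4*324 = -1296)
l = 1/325 (l = 1/(105 + (-5 + 15**2)) = 1/(105 + (-5 + 225)) = 1/(105 + 220) = 1/325 ≈ 0.0030769)
F = -1328 (F = -1296 - 1*32 = -1296 - 32 = -1328)
l*F = (1/325)*(-1328) = -1328/325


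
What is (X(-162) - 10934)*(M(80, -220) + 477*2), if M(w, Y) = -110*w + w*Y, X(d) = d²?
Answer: -389578260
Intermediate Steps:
M(w, Y) = -110*w + Y*w
(X(-162) - 10934)*(M(80, -220) + 477*2) = ((-162)² - 10934)*(80*(-110 - 220) + 477*2) = (26244 - 10934)*(80*(-330) + 954) = 15310*(-26400 + 954) = 15310*(-25446) = -389578260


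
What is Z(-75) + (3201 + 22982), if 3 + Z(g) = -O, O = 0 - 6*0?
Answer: 26180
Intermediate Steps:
O = 0 (O = 0 + 0 = 0)
Z(g) = -3 (Z(g) = -3 - 1*0 = -3 + 0 = -3)
Z(-75) + (3201 + 22982) = -3 + (3201 + 22982) = -3 + 26183 = 26180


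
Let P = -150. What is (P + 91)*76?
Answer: -4484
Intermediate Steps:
(P + 91)*76 = (-150 + 91)*76 = -59*76 = -4484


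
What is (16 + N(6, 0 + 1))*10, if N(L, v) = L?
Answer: 220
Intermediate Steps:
(16 + N(6, 0 + 1))*10 = (16 + 6)*10 = 22*10 = 220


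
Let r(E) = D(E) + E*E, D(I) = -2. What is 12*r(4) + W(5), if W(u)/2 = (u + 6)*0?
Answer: 168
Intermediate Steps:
r(E) = -2 + E**2 (r(E) = -2 + E*E = -2 + E**2)
W(u) = 0 (W(u) = 2*((u + 6)*0) = 2*((6 + u)*0) = 2*0 = 0)
12*r(4) + W(5) = 12*(-2 + 4**2) + 0 = 12*(-2 + 16) + 0 = 12*14 + 0 = 168 + 0 = 168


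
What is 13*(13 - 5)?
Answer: 104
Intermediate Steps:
13*(13 - 5) = 13*8 = 104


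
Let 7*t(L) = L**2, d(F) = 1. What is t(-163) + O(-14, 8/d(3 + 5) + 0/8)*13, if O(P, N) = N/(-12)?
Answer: 79525/21 ≈ 3786.9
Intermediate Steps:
O(P, N) = -N/12 (O(P, N) = N*(-1/12) = -N/12)
t(L) = L**2/7
t(-163) + O(-14, 8/d(3 + 5) + 0/8)*13 = (1/7)*(-163)**2 - (8/1 + 0/8)/12*13 = (1/7)*26569 - (8*1 + 0*(1/8))/12*13 = 26569/7 - (8 + 0)/12*13 = 26569/7 - 1/12*8*13 = 26569/7 - 2/3*13 = 26569/7 - 26/3 = 79525/21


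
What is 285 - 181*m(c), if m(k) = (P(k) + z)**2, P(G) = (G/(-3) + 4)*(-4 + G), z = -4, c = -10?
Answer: -18531835/9 ≈ -2.0591e+6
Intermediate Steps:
P(G) = (-4 + G)*(4 - G/3) (P(G) = (G*(-1/3) + 4)*(-4 + G) = (-G/3 + 4)*(-4 + G) = (4 - G/3)*(-4 + G) = (-4 + G)*(4 - G/3))
m(k) = (-20 - k**2/3 + 16*k/3)**2 (m(k) = ((-16 - k**2/3 + 16*k/3) - 4)**2 = (-20 - k**2/3 + 16*k/3)**2)
285 - 181*m(c) = 285 - 181*(60 + (-10)**2 - 16*(-10))**2/9 = 285 - 181*(60 + 100 + 160)**2/9 = 285 - 181*320**2/9 = 285 - 181*102400/9 = 285 - 18534400/9 = -18531835/9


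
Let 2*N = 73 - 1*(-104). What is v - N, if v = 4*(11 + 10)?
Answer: -9/2 ≈ -4.5000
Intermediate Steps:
N = 177/2 (N = (73 - 1*(-104))/2 = (73 + 104)/2 = (½)*177 = 177/2 ≈ 88.500)
v = 84 (v = 4*21 = 84)
v - N = 84 - 1*177/2 = 84 - 177/2 = -9/2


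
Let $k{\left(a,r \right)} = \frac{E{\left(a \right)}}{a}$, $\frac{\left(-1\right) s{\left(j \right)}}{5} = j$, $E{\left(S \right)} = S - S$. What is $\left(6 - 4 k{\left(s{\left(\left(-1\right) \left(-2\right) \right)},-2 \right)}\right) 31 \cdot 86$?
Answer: $15996$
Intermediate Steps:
$E{\left(S \right)} = 0$
$s{\left(j \right)} = - 5 j$
$k{\left(a,r \right)} = 0$ ($k{\left(a,r \right)} = \frac{0}{a} = 0$)
$\left(6 - 4 k{\left(s{\left(\left(-1\right) \left(-2\right) \right)},-2 \right)}\right) 31 \cdot 86 = \left(6 - 0\right) 31 \cdot 86 = \left(6 + 0\right) 31 \cdot 86 = 6 \cdot 31 \cdot 86 = 186 \cdot 86 = 15996$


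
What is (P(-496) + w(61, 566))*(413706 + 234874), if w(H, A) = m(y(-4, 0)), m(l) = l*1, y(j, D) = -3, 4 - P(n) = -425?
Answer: 276295080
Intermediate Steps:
P(n) = 429 (P(n) = 4 - 1*(-425) = 4 + 425 = 429)
m(l) = l
w(H, A) = -3
(P(-496) + w(61, 566))*(413706 + 234874) = (429 - 3)*(413706 + 234874) = 426*648580 = 276295080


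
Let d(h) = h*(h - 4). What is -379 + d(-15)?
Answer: -94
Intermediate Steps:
d(h) = h*(-4 + h)
-379 + d(-15) = -379 - 15*(-4 - 15) = -379 - 15*(-19) = -379 + 285 = -94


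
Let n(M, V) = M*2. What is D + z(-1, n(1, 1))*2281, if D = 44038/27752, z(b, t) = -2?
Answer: -63280293/13876 ≈ -4560.4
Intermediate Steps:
n(M, V) = 2*M
D = 22019/13876 (D = 44038*(1/27752) = 22019/13876 ≈ 1.5868)
D + z(-1, n(1, 1))*2281 = 22019/13876 - 2*2281 = 22019/13876 - 4562 = -63280293/13876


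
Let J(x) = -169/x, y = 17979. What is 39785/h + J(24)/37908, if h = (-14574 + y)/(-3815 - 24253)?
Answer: -5210007311879/15886368 ≈ -3.2795e+5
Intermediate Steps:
h = -1135/9356 (h = (-14574 + 17979)/(-3815 - 24253) = 3405/(-28068) = 3405*(-1/28068) = -1135/9356 ≈ -0.12131)
39785/h + J(24)/37908 = 39785/(-1135/9356) - 169/24/37908 = 39785*(-9356/1135) - 169*1/24*(1/37908) = -74445692/227 - 169/24*1/37908 = -74445692/227 - 13/69984 = -5210007311879/15886368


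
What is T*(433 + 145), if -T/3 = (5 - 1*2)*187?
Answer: -972774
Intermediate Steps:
T = -1683 (T = -3*(5 - 1*2)*187 = -3*(5 - 2)*187 = -9*187 = -3*561 = -1683)
T*(433 + 145) = -1683*(433 + 145) = -1683*578 = -972774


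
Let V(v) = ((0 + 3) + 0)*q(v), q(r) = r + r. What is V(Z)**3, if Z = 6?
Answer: 46656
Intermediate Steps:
q(r) = 2*r
V(v) = 6*v (V(v) = ((0 + 3) + 0)*(2*v) = (3 + 0)*(2*v) = 3*(2*v) = 6*v)
V(Z)**3 = (6*6)**3 = 36**3 = 46656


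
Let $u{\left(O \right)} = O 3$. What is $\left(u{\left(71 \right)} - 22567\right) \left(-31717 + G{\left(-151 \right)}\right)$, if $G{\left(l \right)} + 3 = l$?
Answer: $712444334$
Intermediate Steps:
$G{\left(l \right)} = -3 + l$
$u{\left(O \right)} = 3 O$
$\left(u{\left(71 \right)} - 22567\right) \left(-31717 + G{\left(-151 \right)}\right) = \left(3 \cdot 71 - 22567\right) \left(-31717 - 154\right) = \left(213 - 22567\right) \left(-31717 - 154\right) = \left(-22354\right) \left(-31871\right) = 712444334$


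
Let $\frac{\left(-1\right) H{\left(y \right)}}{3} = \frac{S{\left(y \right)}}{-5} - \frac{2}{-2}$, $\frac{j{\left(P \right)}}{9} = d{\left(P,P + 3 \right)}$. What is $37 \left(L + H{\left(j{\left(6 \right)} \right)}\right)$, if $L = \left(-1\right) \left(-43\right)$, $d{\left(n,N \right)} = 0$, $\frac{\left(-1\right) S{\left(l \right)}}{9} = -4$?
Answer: $\frac{11396}{5} \approx 2279.2$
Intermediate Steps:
$S{\left(l \right)} = 36$ ($S{\left(l \right)} = \left(-9\right) \left(-4\right) = 36$)
$j{\left(P \right)} = 0$ ($j{\left(P \right)} = 9 \cdot 0 = 0$)
$H{\left(y \right)} = \frac{93}{5}$ ($H{\left(y \right)} = - 3 \left(\frac{36}{-5} - \frac{2}{-2}\right) = - 3 \left(36 \left(- \frac{1}{5}\right) - -1\right) = - 3 \left(- \frac{36}{5} + 1\right) = \left(-3\right) \left(- \frac{31}{5}\right) = \frac{93}{5}$)
$L = 43$
$37 \left(L + H{\left(j{\left(6 \right)} \right)}\right) = 37 \left(43 + \frac{93}{5}\right) = 37 \cdot \frac{308}{5} = \frac{11396}{5}$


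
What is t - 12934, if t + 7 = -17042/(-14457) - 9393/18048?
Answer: -1125464370787/86973312 ≈ -12940.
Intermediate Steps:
t = -551553379/86973312 (t = -7 + (-17042/(-14457) - 9393/18048) = -7 + (-17042*(-1/14457) - 9393*1/18048) = -7 + (17042/14457 - 3131/6016) = -7 + 57259805/86973312 = -551553379/86973312 ≈ -6.3416)
t - 12934 = -551553379/86973312 - 12934 = -1125464370787/86973312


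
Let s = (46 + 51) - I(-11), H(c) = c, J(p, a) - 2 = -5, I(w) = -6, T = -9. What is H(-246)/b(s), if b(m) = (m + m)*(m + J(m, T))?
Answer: -123/10300 ≈ -0.011942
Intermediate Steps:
J(p, a) = -3 (J(p, a) = 2 - 5 = -3)
s = 103 (s = (46 + 51) - 1*(-6) = 97 + 6 = 103)
b(m) = 2*m*(-3 + m) (b(m) = (m + m)*(m - 3) = (2*m)*(-3 + m) = 2*m*(-3 + m))
H(-246)/b(s) = -246*1/(206*(-3 + 103)) = -246/(2*103*100) = -246/20600 = -246*1/20600 = -123/10300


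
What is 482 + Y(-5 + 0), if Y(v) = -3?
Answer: 479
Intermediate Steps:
482 + Y(-5 + 0) = 482 - 3 = 479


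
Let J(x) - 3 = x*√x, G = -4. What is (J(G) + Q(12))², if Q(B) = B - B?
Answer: (3 - 8*I)² ≈ -55.0 - 48.0*I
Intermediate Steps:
Q(B) = 0
J(x) = 3 + x^(3/2) (J(x) = 3 + x*√x = 3 + x^(3/2))
(J(G) + Q(12))² = ((3 + (-4)^(3/2)) + 0)² = ((3 - 8*I) + 0)² = (3 - 8*I)²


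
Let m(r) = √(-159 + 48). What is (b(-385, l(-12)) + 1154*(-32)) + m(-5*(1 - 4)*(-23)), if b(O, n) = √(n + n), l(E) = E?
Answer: -36928 + I*√111 + 2*I*√6 ≈ -36928.0 + 15.435*I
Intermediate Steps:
b(O, n) = √2*√n (b(O, n) = √(2*n) = √2*√n)
m(r) = I*√111 (m(r) = √(-111) = I*√111)
(b(-385, l(-12)) + 1154*(-32)) + m(-5*(1 - 4)*(-23)) = (√2*√(-12) + 1154*(-32)) + I*√111 = (√2*(2*I*√3) - 36928) + I*√111 = (2*I*√6 - 36928) + I*√111 = (-36928 + 2*I*√6) + I*√111 = -36928 + I*√111 + 2*I*√6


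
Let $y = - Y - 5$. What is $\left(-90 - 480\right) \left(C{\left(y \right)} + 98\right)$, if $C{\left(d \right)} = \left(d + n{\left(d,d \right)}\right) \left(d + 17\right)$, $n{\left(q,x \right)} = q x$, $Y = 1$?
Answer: $-243960$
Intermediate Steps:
$y = -6$ ($y = \left(-1\right) 1 - 5 = -1 - 5 = -6$)
$C{\left(d \right)} = \left(17 + d\right) \left(d + d^{2}\right)$ ($C{\left(d \right)} = \left(d + d d\right) \left(d + 17\right) = \left(d + d^{2}\right) \left(17 + d\right) = \left(17 + d\right) \left(d + d^{2}\right)$)
$\left(-90 - 480\right) \left(C{\left(y \right)} + 98\right) = \left(-90 - 480\right) \left(- 6 \left(17 + \left(-6\right)^{2} + 18 \left(-6\right)\right) + 98\right) = - 570 \left(- 6 \left(17 + 36 - 108\right) + 98\right) = - 570 \left(\left(-6\right) \left(-55\right) + 98\right) = - 570 \left(330 + 98\right) = \left(-570\right) 428 = -243960$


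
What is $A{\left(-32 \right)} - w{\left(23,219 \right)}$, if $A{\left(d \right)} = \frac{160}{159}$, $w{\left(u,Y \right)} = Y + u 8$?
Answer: $- \frac{63917}{159} \approx -401.99$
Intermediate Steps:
$w{\left(u,Y \right)} = Y + 8 u$
$A{\left(d \right)} = \frac{160}{159}$ ($A{\left(d \right)} = 160 \cdot \frac{1}{159} = \frac{160}{159}$)
$A{\left(-32 \right)} - w{\left(23,219 \right)} = \frac{160}{159} - \left(219 + 8 \cdot 23\right) = \frac{160}{159} - \left(219 + 184\right) = \frac{160}{159} - 403 = - \frac{63917}{159}$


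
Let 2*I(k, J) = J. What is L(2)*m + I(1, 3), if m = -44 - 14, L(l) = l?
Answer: -229/2 ≈ -114.50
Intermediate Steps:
I(k, J) = J/2
m = -58
L(2)*m + I(1, 3) = 2*(-58) + (½)*3 = -116 + 3/2 = -229/2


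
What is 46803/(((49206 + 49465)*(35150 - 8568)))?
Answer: 46803/2622872522 ≈ 1.7844e-5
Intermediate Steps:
46803/(((49206 + 49465)*(35150 - 8568))) = 46803/((98671*26582)) = 46803/2622872522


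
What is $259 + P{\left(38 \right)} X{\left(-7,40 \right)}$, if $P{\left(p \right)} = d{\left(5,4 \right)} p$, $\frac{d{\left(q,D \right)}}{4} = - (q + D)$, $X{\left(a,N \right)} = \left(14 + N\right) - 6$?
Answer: $-65405$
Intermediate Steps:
$X{\left(a,N \right)} = 8 + N$
$d{\left(q,D \right)} = - 4 D - 4 q$ ($d{\left(q,D \right)} = 4 \left(- (q + D)\right) = 4 \left(- (D + q)\right) = 4 \left(- D - q\right) = - 4 D - 4 q$)
$P{\left(p \right)} = - 36 p$ ($P{\left(p \right)} = \left(\left(-4\right) 4 - 20\right) p = \left(-16 - 20\right) p = - 36 p$)
$259 + P{\left(38 \right)} X{\left(-7,40 \right)} = 259 + \left(-36\right) 38 \left(8 + 40\right) = 259 - 65664 = -65405$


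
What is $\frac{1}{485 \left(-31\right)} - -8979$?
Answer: $\frac{134999264}{15035} \approx 8979.0$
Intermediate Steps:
$\frac{1}{485 \left(-31\right)} - -8979 = \frac{1}{-15035} + 8979 = - \frac{1}{15035} + 8979 = \frac{134999264}{15035}$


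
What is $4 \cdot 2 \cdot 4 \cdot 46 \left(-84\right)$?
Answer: $-123648$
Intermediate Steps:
$4 \cdot 2 \cdot 4 \cdot 46 \left(-84\right) = 8 \cdot 4 \cdot 46 \left(-84\right) = 32 \cdot 46 \left(-84\right) = 1472 \left(-84\right) = -123648$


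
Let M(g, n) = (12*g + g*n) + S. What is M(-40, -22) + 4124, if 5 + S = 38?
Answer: 4557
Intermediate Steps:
S = 33 (S = -5 + 38 = 33)
M(g, n) = 33 + 12*g + g*n (M(g, n) = (12*g + g*n) + 33 = 33 + 12*g + g*n)
M(-40, -22) + 4124 = (33 + 12*(-40) - 40*(-22)) + 4124 = (33 - 480 + 880) + 4124 = 433 + 4124 = 4557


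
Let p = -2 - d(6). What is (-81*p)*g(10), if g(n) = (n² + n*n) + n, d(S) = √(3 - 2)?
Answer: 51030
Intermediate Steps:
d(S) = 1 (d(S) = √1 = 1)
g(n) = n + 2*n² (g(n) = (n² + n²) + n = 2*n² + n = n + 2*n²)
p = -3 (p = -2 - 1*1 = -2 - 1 = -3)
(-81*p)*g(10) = (-81*(-3))*(10*(1 + 2*10)) = 243*(10*(1 + 20)) = 243*(10*21) = 243*210 = 51030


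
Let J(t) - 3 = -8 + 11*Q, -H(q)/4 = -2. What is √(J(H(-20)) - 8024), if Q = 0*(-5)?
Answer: I*√8029 ≈ 89.605*I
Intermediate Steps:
Q = 0
H(q) = 8 (H(q) = -4*(-2) = 8)
J(t) = -5 (J(t) = 3 + (-8 + 11*0) = 3 + (-8 + 0) = 3 - 8 = -5)
√(J(H(-20)) - 8024) = √(-5 - 8024) = √(-8029) = I*√8029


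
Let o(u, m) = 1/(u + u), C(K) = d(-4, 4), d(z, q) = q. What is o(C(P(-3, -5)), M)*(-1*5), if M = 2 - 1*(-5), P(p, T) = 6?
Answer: -5/8 ≈ -0.62500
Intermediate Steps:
C(K) = 4
M = 7 (M = 2 + 5 = 7)
o(u, m) = 1/(2*u)
o(C(P(-3, -5)), M)*(-1*5) = ((1/2)/4)*(-1*5) = ((1/2)*(1/4))*(-5) = (1/8)*(-5) = -5/8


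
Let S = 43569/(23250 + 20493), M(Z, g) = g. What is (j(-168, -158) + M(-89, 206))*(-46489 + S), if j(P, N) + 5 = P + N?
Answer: 84730198250/14581 ≈ 5.8110e+6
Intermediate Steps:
S = 14523/14581 (S = 43569/43743 = 43569*(1/43743) = 14523/14581 ≈ 0.99602)
j(P, N) = -5 + N + P (j(P, N) = -5 + (P + N) = -5 + (N + P) = -5 + N + P)
(j(-168, -158) + M(-89, 206))*(-46489 + S) = ((-5 - 158 - 168) + 206)*(-46489 + 14523/14581) = (-331 + 206)*(-677841586/14581) = -125*(-677841586/14581) = 84730198250/14581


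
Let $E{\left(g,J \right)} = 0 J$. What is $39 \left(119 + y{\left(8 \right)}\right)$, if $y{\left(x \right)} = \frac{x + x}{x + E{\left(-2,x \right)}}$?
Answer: $4719$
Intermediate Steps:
$E{\left(g,J \right)} = 0$
$y{\left(x \right)} = 2$ ($y{\left(x \right)} = \frac{x + x}{x + 0} = \frac{2 x}{x} = 2$)
$39 \left(119 + y{\left(8 \right)}\right) = 39 \left(119 + 2\right) = 39 \cdot 121 = 4719$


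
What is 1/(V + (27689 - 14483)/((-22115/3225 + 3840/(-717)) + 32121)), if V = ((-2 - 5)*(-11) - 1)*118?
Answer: 2474865029/22195607465537 ≈ 0.00011150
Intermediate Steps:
V = 8968 (V = (-7*(-11) - 1)*118 = (77 - 1)*118 = 76*118 = 8968)
1/(V + (27689 - 14483)/((-22115/3225 + 3840/(-717)) + 32121)) = 1/(8968 + (27689 - 14483)/((-22115/3225 + 3840/(-717)) + 32121)) = 1/(8968 + 13206/((-22115*1/3225 + 3840*(-1/717)) + 32121)) = 1/(8968 + 13206/((-4423/645 - 1280/239) + 32121)) = 1/(8968 + 13206/(-1882697/154155 + 32121)) = 1/(8968 + 13206/(4949730058/154155)) = 1/(8968 + 13206*(154155/4949730058)) = 1/(8968 + 1017885465/2474865029) = 1/(22195607465537/2474865029) = 2474865029/22195607465537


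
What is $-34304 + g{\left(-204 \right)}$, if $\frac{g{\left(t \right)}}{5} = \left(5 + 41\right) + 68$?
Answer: $-33734$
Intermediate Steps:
$g{\left(t \right)} = 570$ ($g{\left(t \right)} = 5 \left(\left(5 + 41\right) + 68\right) = 5 \left(46 + 68\right) = 5 \cdot 114 = 570$)
$-34304 + g{\left(-204 \right)} = -34304 + 570 = -33734$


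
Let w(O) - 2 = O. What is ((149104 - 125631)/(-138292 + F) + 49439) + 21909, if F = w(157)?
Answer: 9855489811/138133 ≈ 71348.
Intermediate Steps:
w(O) = 2 + O
F = 159 (F = 2 + 157 = 159)
((149104 - 125631)/(-138292 + F) + 49439) + 21909 = ((149104 - 125631)/(-138292 + 159) + 49439) + 21909 = (23473/(-138133) + 49439) + 21909 = (23473*(-1/138133) + 49439) + 21909 = (-23473/138133 + 49439) + 21909 = 6829133914/138133 + 21909 = 9855489811/138133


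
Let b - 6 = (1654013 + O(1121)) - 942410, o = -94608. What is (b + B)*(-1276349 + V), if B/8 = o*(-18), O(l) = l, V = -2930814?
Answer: -60315075187966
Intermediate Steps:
B = 13623552 (B = 8*(-94608*(-18)) = 8*1702944 = 13623552)
b = 712730 (b = 6 + ((1654013 + 1121) - 942410) = 6 + (1655134 - 942410) = 6 + 712724 = 712730)
(b + B)*(-1276349 + V) = (712730 + 13623552)*(-1276349 - 2930814) = 14336282*(-4207163) = -60315075187966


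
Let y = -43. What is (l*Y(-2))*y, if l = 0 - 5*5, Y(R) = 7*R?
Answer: -15050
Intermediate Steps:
l = -25 (l = 0 - 25 = -25)
(l*Y(-2))*y = -175*(-2)*(-43) = -25*(-14)*(-43) = 350*(-43) = -15050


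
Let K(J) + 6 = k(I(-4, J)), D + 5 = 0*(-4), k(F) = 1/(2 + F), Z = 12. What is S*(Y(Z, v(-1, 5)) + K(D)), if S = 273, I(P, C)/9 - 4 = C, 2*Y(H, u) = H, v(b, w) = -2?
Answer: -39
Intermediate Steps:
Y(H, u) = H/2
I(P, C) = 36 + 9*C
D = -5 (D = -5 + 0*(-4) = -5 + 0 = -5)
K(J) = -6 + 1/(38 + 9*J) (K(J) = -6 + 1/(2 + (36 + 9*J)) = -6 + 1/(38 + 9*J))
S*(Y(Z, v(-1, 5)) + K(D)) = 273*((1/2)*12 + (-227 - 54*(-5))/(38 + 9*(-5))) = 273*(6 + (-227 + 270)/(38 - 45)) = 273*(6 + 43/(-7)) = 273*(6 - 1/7*43) = 273*(6 - 43/7) = 273*(-1/7) = -39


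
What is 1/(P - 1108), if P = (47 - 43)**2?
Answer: -1/1092 ≈ -0.00091575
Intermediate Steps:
P = 16 (P = 4**2 = 16)
1/(P - 1108) = 1/(16 - 1108) = 1/(-1092) = -1/1092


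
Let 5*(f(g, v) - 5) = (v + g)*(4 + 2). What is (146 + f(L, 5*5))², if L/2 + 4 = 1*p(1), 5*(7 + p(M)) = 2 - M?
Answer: 15031129/625 ≈ 24050.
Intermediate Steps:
p(M) = -33/5 - M/5 (p(M) = -7 + (2 - M)/5 = -7 + (⅖ - M/5) = -33/5 - M/5)
L = -108/5 (L = -8 + 2*(1*(-33/5 - ⅕*1)) = -8 + 2*(1*(-33/5 - ⅕)) = -8 + 2*(1*(-34/5)) = -8 + 2*(-34/5) = -8 - 68/5 = -108/5 ≈ -21.600)
f(g, v) = 5 + 6*g/5 + 6*v/5 (f(g, v) = 5 + ((v + g)*(4 + 2))/5 = 5 + ((g + v)*6)/5 = 5 + (6*g + 6*v)/5 = 5 + (6*g/5 + 6*v/5) = 5 + 6*g/5 + 6*v/5)
(146 + f(L, 5*5))² = (146 + (5 + (6/5)*(-108/5) + 6*(5*5)/5))² = (146 + (5 - 648/25 + (6/5)*25))² = (146 + (5 - 648/25 + 30))² = (146 + 227/25)² = (3877/25)² = 15031129/625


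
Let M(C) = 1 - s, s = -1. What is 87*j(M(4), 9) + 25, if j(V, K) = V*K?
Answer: 1591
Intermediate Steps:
M(C) = 2 (M(C) = 1 - 1*(-1) = 1 + 1 = 2)
j(V, K) = K*V
87*j(M(4), 9) + 25 = 87*(9*2) + 25 = 87*18 + 25 = 1566 + 25 = 1591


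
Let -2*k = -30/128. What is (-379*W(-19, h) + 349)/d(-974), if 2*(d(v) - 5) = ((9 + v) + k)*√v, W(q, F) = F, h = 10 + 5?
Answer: -174850048/1485689605275 - 16870980608*I*√974/1485689605275 ≈ -0.00011769 - 0.3544*I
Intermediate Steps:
k = 15/128 (k = -(-15)/128 = -½*(-15/64) = 15/128 ≈ 0.11719)
h = 15
d(v) = 5 + √v*(1167/128 + v)/2 (d(v) = 5 + (((9 + v) + 15/128)*√v)/2 = 5 + ((1167/128 + v)*√v)/2 = 5 + (√v*(1167/128 + v))/2 = 5 + √v*(1167/128 + v)/2)
(-379*W(-19, h) + 349)/d(-974) = (-379*15 + 349)/(5 + (-974)^(3/2)/2 + 1167*√(-974)/256) = (-5685 + 349)/(5 + (-974*I*√974)/2 + 1167*(I*√974)/256) = -5336/(5 - 487*I*√974 + 1167*I*√974/256) = -5336/(5 - 123505*I*√974/256)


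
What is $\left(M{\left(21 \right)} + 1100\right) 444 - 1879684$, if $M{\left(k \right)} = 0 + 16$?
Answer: $-1384180$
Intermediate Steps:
$M{\left(k \right)} = 16$
$\left(M{\left(21 \right)} + 1100\right) 444 - 1879684 = \left(16 + 1100\right) 444 - 1879684 = 1116 \cdot 444 - 1879684 = 495504 - 1879684 = -1384180$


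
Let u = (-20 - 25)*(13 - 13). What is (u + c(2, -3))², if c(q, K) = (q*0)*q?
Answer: 0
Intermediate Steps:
c(q, K) = 0 (c(q, K) = 0*q = 0)
u = 0 (u = -45*0 = 0)
(u + c(2, -3))² = (0 + 0)² = 0² = 0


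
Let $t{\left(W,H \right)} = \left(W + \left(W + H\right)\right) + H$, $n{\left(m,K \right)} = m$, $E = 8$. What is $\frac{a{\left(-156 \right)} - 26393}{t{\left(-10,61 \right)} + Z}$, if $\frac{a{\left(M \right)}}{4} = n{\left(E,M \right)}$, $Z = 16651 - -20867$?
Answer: $- \frac{2929}{4180} \approx -0.70072$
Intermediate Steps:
$t{\left(W,H \right)} = 2 H + 2 W$ ($t{\left(W,H \right)} = \left(W + \left(H + W\right)\right) + H = \left(H + 2 W\right) + H = 2 H + 2 W$)
$Z = 37518$ ($Z = 16651 + 20867 = 37518$)
$a{\left(M \right)} = 32$ ($a{\left(M \right)} = 4 \cdot 8 = 32$)
$\frac{a{\left(-156 \right)} - 26393}{t{\left(-10,61 \right)} + Z} = \frac{32 - 26393}{\left(2 \cdot 61 + 2 \left(-10\right)\right) + 37518} = - \frac{26361}{\left(122 - 20\right) + 37518} = - \frac{26361}{102 + 37518} = - \frac{26361}{37620} = \left(-26361\right) \frac{1}{37620} = - \frac{2929}{4180}$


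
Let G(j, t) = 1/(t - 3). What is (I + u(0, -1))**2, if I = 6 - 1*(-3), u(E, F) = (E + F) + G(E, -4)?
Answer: 3025/49 ≈ 61.735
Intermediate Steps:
G(j, t) = 1/(-3 + t)
u(E, F) = -1/7 + E + F (u(E, F) = (E + F) + 1/(-3 - 4) = (E + F) + 1/(-7) = (E + F) - 1/7 = -1/7 + E + F)
I = 9 (I = 6 + 3 = 9)
(I + u(0, -1))**2 = (9 + (-1/7 + 0 - 1))**2 = (9 - 8/7)**2 = (55/7)**2 = 3025/49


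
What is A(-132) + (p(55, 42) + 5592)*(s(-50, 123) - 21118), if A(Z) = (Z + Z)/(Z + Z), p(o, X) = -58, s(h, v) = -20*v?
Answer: -130480651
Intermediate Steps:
A(Z) = 1 (A(Z) = (2*Z)/((2*Z)) = (2*Z)*(1/(2*Z)) = 1)
A(-132) + (p(55, 42) + 5592)*(s(-50, 123) - 21118) = 1 + (-58 + 5592)*(-20*123 - 21118) = 1 + 5534*(-2460 - 21118) = 1 + 5534*(-23578) = 1 - 130480652 = -130480651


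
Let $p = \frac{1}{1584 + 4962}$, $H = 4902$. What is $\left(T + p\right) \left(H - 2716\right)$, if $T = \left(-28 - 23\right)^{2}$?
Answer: $\frac{18609578671}{3273} \approx 5.6858 \cdot 10^{6}$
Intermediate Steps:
$p = \frac{1}{6546} \approx 0.00015277$
$T = 2601$ ($T = \left(-51\right)^{2} = 2601$)
$\left(T + p\right) \left(H - 2716\right) = \left(2601 + \frac{1}{6546}\right) \left(4902 - 2716\right) = \frac{17026147}{6546} \cdot 2186 = \frac{18609578671}{3273}$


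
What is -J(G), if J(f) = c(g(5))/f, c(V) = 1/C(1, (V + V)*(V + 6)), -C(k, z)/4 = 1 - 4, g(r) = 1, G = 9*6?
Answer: -1/648 ≈ -0.0015432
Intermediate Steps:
G = 54
C(k, z) = 12 (C(k, z) = -4*(1 - 4) = -4*(-3) = 12)
c(V) = 1/12
J(f) = 1/(12*f)
-J(G) = -1/(12*54) = -1*1/648 = -1/648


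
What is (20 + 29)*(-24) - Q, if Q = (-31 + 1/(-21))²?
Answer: -943720/441 ≈ -2140.0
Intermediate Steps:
Q = 425104/441 (Q = (-31 - 1/21)² = (-652/21)² = 425104/441 ≈ 963.96)
(20 + 29)*(-24) - Q = (20 + 29)*(-24) - 1*425104/441 = 49*(-24) - 425104/441 = -1176 - 425104/441 = -943720/441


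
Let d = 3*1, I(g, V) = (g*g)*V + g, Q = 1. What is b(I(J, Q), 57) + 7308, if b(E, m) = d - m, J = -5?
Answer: 7254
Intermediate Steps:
I(g, V) = g + V*g**2 (I(g, V) = g**2*V + g = V*g**2 + g = g + V*g**2)
d = 3
b(E, m) = 3 - m
b(I(J, Q), 57) + 7308 = (3 - 1*57) + 7308 = (3 - 57) + 7308 = -54 + 7308 = 7254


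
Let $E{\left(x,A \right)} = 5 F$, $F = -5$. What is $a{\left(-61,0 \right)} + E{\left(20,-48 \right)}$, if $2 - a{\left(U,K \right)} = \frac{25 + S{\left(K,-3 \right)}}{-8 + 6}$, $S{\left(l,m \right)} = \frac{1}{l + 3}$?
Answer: $- \frac{31}{3} \approx -10.333$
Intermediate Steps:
$S{\left(l,m \right)} = \frac{1}{3 + l}$
$a{\left(U,K \right)} = \frac{29}{2} + \frac{1}{2 \left(3 + K\right)}$ ($a{\left(U,K \right)} = 2 - \frac{25 + \frac{1}{3 + K}}{-8 + 6} = 2 - \frac{25 + \frac{1}{3 + K}}{-2} = 2 - \left(25 + \frac{1}{3 + K}\right) \left(- \frac{1}{2}\right) = 2 - \left(- \frac{25}{2} - \frac{1}{2 \left(3 + K\right)}\right) = 2 + \left(\frac{25}{2} + \frac{1}{2 \left(3 + K\right)}\right) = \frac{29}{2} + \frac{1}{2 \left(3 + K\right)}$)
$E{\left(x,A \right)} = -25$ ($E{\left(x,A \right)} = 5 \left(-5\right) = -25$)
$a{\left(-61,0 \right)} + E{\left(20,-48 \right)} = \frac{88 + 29 \cdot 0}{2 \left(3 + 0\right)} - 25 = \frac{88 + 0}{2 \cdot 3} - 25 = \frac{1}{2} \cdot \frac{1}{3} \cdot 88 - 25 = \frac{44}{3} - 25 = - \frac{31}{3}$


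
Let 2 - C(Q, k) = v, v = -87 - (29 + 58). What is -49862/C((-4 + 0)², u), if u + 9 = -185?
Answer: -24931/88 ≈ -283.31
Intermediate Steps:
u = -194 (u = -9 - 185 = -194)
v = -174 (v = -87 - 1*87 = -87 - 87 = -174)
C(Q, k) = 176 (C(Q, k) = 2 - 1*(-174) = 2 + 174 = 176)
-49862/C((-4 + 0)², u) = -49862/176 = -49862*1/176 = -24931/88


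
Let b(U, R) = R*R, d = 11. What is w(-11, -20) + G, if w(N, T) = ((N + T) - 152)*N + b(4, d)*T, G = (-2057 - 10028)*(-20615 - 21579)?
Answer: 509914083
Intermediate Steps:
G = 509914490 (G = -12085*(-42194) = 509914490)
b(U, R) = R²
w(N, T) = 121*T + N*(-152 + N + T) (w(N, T) = ((N + T) - 152)*N + 11²*T = (-152 + N + T)*N + 121*T = N*(-152 + N + T) + 121*T = 121*T + N*(-152 + N + T))
w(-11, -20) + G = ((-11)² - 152*(-11) + 121*(-20) - 11*(-20)) + 509914490 = (121 + 1672 - 2420 + 220) + 509914490 = -407 + 509914490 = 509914083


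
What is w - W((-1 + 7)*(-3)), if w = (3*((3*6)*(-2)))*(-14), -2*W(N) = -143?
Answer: 2881/2 ≈ 1440.5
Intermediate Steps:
W(N) = 143/2 (W(N) = -½*(-143) = 143/2)
w = 1512 (w = (3*(18*(-2)))*(-14) = (3*(-36))*(-14) = -108*(-14) = 1512)
w - W((-1 + 7)*(-3)) = 1512 - 1*143/2 = 1512 - 143/2 = 2881/2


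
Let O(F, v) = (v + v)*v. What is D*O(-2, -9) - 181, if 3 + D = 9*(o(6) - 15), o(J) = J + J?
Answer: -5041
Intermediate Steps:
o(J) = 2*J
O(F, v) = 2*v² (O(F, v) = (2*v)*v = 2*v²)
D = -30 (D = -3 + 9*(2*6 - 15) = -3 + 9*(12 - 15) = -3 + 9*(-3) = -3 - 27 = -30)
D*O(-2, -9) - 181 = -60*(-9)² - 181 = -60*81 - 181 = -30*162 - 181 = -4860 - 181 = -5041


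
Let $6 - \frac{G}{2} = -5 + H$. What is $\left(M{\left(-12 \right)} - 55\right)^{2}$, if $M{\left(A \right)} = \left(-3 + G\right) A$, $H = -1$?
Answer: $94249$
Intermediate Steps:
$G = 24$ ($G = 12 - 2 \left(-5 - 1\right) = 12 - -12 = 12 + 12 = 24$)
$M{\left(A \right)} = 21 A$ ($M{\left(A \right)} = \left(-3 + 24\right) A = 21 A$)
$\left(M{\left(-12 \right)} - 55\right)^{2} = \left(21 \left(-12\right) - 55\right)^{2} = \left(-252 - 55\right)^{2} = \left(-307\right)^{2} = 94249$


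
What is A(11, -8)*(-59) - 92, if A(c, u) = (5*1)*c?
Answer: -3337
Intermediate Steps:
A(c, u) = 5*c
A(11, -8)*(-59) - 92 = (5*11)*(-59) - 92 = 55*(-59) - 92 = -3245 - 92 = -3337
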